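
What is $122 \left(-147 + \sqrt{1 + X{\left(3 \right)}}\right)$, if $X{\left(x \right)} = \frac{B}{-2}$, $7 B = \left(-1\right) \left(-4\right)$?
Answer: $-17934 + \frac{122 \sqrt{35}}{7} \approx -17831.0$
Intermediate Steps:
$B = \frac{4}{7}$ ($B = \frac{\left(-1\right) \left(-4\right)}{7} = \frac{1}{7} \cdot 4 = \frac{4}{7} \approx 0.57143$)
$X{\left(x \right)} = - \frac{2}{7}$ ($X{\left(x \right)} = \frac{4}{7 \left(-2\right)} = \frac{4}{7} \left(- \frac{1}{2}\right) = - \frac{2}{7}$)
$122 \left(-147 + \sqrt{1 + X{\left(3 \right)}}\right) = 122 \left(-147 + \sqrt{1 - \frac{2}{7}}\right) = 122 \left(-147 + \sqrt{\frac{5}{7}}\right) = 122 \left(-147 + \frac{\sqrt{35}}{7}\right) = -17934 + \frac{122 \sqrt{35}}{7}$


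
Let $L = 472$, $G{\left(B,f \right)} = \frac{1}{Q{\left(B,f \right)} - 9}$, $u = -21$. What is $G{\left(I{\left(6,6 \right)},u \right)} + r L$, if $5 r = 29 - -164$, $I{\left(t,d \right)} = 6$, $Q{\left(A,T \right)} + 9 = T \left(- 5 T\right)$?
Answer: $\frac{202506403}{11115} \approx 18219.0$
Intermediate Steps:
$Q{\left(A,T \right)} = -9 - 5 T^{2}$ ($Q{\left(A,T \right)} = -9 + T \left(- 5 T\right) = -9 - 5 T^{2}$)
$G{\left(B,f \right)} = \frac{1}{-18 - 5 f^{2}}$ ($G{\left(B,f \right)} = \frac{1}{\left(-9 - 5 f^{2}\right) - 9} = \frac{1}{-18 - 5 f^{2}}$)
$r = \frac{193}{5}$ ($r = \frac{29 - -164}{5} = \frac{29 + 164}{5} = \frac{1}{5} \cdot 193 = \frac{193}{5} \approx 38.6$)
$G{\left(I{\left(6,6 \right)},u \right)} + r L = - \frac{1}{18 + 5 \left(-21\right)^{2}} + \frac{193}{5} \cdot 472 = - \frac{1}{18 + 5 \cdot 441} + \frac{91096}{5} = - \frac{1}{18 + 2205} + \frac{91096}{5} = - \frac{1}{2223} + \frac{91096}{5} = \frac{202506403}{11115}$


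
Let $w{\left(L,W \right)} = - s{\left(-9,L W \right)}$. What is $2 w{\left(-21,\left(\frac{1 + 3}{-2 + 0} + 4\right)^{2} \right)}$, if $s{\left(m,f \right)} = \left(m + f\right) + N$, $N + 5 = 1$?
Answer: $194$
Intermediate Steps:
$N = -4$ ($N = -5 + 1 = -4$)
$s{\left(m,f \right)} = -4 + f + m$ ($s{\left(m,f \right)} = \left(m + f\right) - 4 = \left(f + m\right) - 4 = -4 + f + m$)
$w{\left(L,W \right)} = 13 - L W$ ($w{\left(L,W \right)} = - (-4 + L W - 9) = - (-13 + L W) = 13 - L W$)
$2 w{\left(-21,\left(\frac{1 + 3}{-2 + 0} + 4\right)^{2} \right)} = 2 \left(13 - - 21 \left(\frac{1 + 3}{-2 + 0} + 4\right)^{2}\right) = 2 \left(13 - - 21 \left(\frac{4}{-2} + 4\right)^{2}\right) = 2 \left(13 - - 21 \left(4 \left(- \frac{1}{2}\right) + 4\right)^{2}\right) = 2 \left(13 - - 21 \left(-2 + 4\right)^{2}\right) = 2 \left(13 - - 21 \cdot 2^{2}\right) = 2 \left(13 - \left(-21\right) 4\right) = 2 \left(13 + 84\right) = 2 \cdot 97 = 194$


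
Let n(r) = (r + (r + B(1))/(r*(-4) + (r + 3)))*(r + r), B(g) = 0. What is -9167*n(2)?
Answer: -146672/3 ≈ -48891.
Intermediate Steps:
n(r) = 2*r*(r + r/(3 - 3*r)) (n(r) = (r + (r + 0)/(r*(-4) + (r + 3)))*(r + r) = (r + r/(-4*r + (3 + r)))*(2*r) = (r + r/(3 - 3*r))*(2*r) = 2*r*(r + r/(3 - 3*r)))
-9167*n(2) = -9167*2²*(-8/3 + 2*2)/(-1 + 2) = -36668*(-8/3 + 4)/1 = -36668*4/3 = -9167*16/3 = -146672/3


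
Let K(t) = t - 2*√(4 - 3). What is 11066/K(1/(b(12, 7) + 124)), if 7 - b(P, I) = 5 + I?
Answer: -1316854/237 ≈ -5556.3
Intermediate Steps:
b(P, I) = 2 - I (b(P, I) = 7 - (5 + I) = 7 + (-5 - I) = 2 - I)
K(t) = -2 + t (K(t) = t - 2*√1 = t - 2*1 = t - 2 = -2 + t)
11066/K(1/(b(12, 7) + 124)) = 11066/(-2 + 1/((2 - 1*7) + 124)) = 11066/(-2 + 1/((2 - 7) + 124)) = 11066/(-2 + 1/(-5 + 124)) = 11066/(-2 + 1/119) = 11066/(-237/119) = 11066*(-119/237) = -1316854/237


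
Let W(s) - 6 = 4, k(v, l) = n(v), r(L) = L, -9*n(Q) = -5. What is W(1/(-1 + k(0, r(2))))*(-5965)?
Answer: -59650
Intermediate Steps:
n(Q) = 5/9 (n(Q) = -⅑*(-5) = 5/9)
k(v, l) = 5/9
W(s) = 10 (W(s) = 6 + 4 = 10)
W(1/(-1 + k(0, r(2))))*(-5965) = 10*(-5965) = -59650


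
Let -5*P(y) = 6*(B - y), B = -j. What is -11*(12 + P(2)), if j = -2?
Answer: -132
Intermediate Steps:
B = 2 (B = -1*(-2) = 2)
P(y) = -12/5 + 6*y/5 (P(y) = -6*(2 - y)/5 = -(12 - 6*y)/5 = -12/5 + 6*y/5)
-11*(12 + P(2)) = -11*(12 + (-12/5 + (6/5)*2)) = -11*(12 + (-12/5 + 12/5)) = -11*(12 + 0) = -11*12 = -132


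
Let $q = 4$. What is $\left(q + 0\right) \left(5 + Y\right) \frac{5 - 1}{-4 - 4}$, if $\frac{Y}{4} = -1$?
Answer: $-2$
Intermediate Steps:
$Y = -4$ ($Y = 4 \left(-1\right) = -4$)
$\left(q + 0\right) \left(5 + Y\right) \frac{5 - 1}{-4 - 4} = \left(4 + 0\right) \left(5 - 4\right) \frac{5 - 1}{-4 - 4} = 4 \cdot 1 \frac{4}{-8} = 4 \cdot 4 \left(- \frac{1}{8}\right) = 4 \left(- \frac{1}{2}\right) = -2$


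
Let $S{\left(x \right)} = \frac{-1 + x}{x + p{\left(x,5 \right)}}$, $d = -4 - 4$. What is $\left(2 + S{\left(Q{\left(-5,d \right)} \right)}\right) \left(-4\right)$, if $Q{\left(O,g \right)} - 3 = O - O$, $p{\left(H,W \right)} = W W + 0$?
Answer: $- \frac{58}{7} \approx -8.2857$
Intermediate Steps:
$p{\left(H,W \right)} = W^{2}$ ($p{\left(H,W \right)} = W^{2} + 0 = W^{2}$)
$d = -8$ ($d = -4 - 4 = -8$)
$Q{\left(O,g \right)} = 3$ ($Q{\left(O,g \right)} = 3 + \left(O - O\right) = 3 + 0 = 3$)
$S{\left(x \right)} = \frac{-1 + x}{25 + x}$ ($S{\left(x \right)} = \frac{-1 + x}{x + 5^{2}} = \frac{-1 + x}{x + 25} = \frac{-1 + x}{25 + x}$)
$\left(2 + S{\left(Q{\left(-5,d \right)} \right)}\right) \left(-4\right) = \left(2 + \frac{-1 + 3}{25 + 3}\right) \left(-4\right) = \left(2 + \frac{1}{28} \cdot 2\right) \left(-4\right) = \left(2 + \frac{1}{14}\right) \left(-4\right) = \frac{29}{14} \left(-4\right) = - \frac{58}{7}$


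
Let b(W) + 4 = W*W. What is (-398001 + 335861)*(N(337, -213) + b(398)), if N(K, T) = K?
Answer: -9863917180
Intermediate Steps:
b(W) = -4 + W**2 (b(W) = -4 + W*W = -4 + W**2)
(-398001 + 335861)*(N(337, -213) + b(398)) = (-398001 + 335861)*(337 + (-4 + 398**2)) = -62140*(337 + (-4 + 158404)) = -62140*(337 + 158400) = -62140*158737 = -9863917180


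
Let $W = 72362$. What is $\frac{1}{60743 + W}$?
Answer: $\frac{1}{133105} \approx 7.5129 \cdot 10^{-6}$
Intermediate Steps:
$\frac{1}{60743 + W} = \frac{1}{60743 + 72362} = \frac{1}{133105}$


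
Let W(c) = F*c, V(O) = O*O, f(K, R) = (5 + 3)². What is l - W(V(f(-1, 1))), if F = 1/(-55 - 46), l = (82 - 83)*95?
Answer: -5499/101 ≈ -54.446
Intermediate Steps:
f(K, R) = 64 (f(K, R) = 8² = 64)
V(O) = O²
l = -95 (l = -1*95 = -95)
F = -1/101 (F = 1/(-101) = -1/101 ≈ -0.0099010)
W(c) = -c/101
l - W(V(f(-1, 1))) = -95 - (-1)*64²/101 = -95 - (-1)*4096/101 = -95 - 1*(-4096/101) = -95 + 4096/101 = -5499/101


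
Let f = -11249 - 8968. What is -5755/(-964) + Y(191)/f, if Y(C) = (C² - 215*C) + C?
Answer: 5242769/847356 ≈ 6.1872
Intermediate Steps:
f = -20217
Y(C) = C² - 214*C
-5755/(-964) + Y(191)/f = -5755/(-964) + (191*(-214 + 191))/(-20217) = -5755*(-1/964) + (191*(-23))*(-1/20217) = 5755/964 - 4393*(-1/20217) = 5755/964 + 191/879 = 5242769/847356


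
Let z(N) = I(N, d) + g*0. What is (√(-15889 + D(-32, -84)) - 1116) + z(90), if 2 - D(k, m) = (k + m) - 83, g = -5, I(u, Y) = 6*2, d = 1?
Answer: -1104 + 2*I*√3922 ≈ -1104.0 + 125.25*I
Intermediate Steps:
I(u, Y) = 12
z(N) = 12 (z(N) = 12 - 5*0 = 12 + 0 = 12)
D(k, m) = 85 - k - m (D(k, m) = 2 - ((k + m) - 83) = 2 - (-83 + k + m) = 2 + (83 - k - m) = 85 - k - m)
(√(-15889 + D(-32, -84)) - 1116) + z(90) = (√(-15889 + (85 - 1*(-32) - 1*(-84))) - 1116) + 12 = (√(-15889 + (85 + 32 + 84)) - 1116) + 12 = (√(-15889 + 201) - 1116) + 12 = (√(-15688) - 1116) + 12 = (2*I*√3922 - 1116) + 12 = (-1116 + 2*I*√3922) + 12 = -1104 + 2*I*√3922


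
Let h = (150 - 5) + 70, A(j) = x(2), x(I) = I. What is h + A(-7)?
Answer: 217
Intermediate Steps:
A(j) = 2
h = 215 (h = 145 + 70 = 215)
h + A(-7) = 215 + 2 = 217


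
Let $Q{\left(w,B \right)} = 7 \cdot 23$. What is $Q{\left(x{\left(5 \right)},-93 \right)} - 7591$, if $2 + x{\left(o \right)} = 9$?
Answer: $-7430$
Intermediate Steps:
$x{\left(o \right)} = 7$ ($x{\left(o \right)} = -2 + 9 = 7$)
$Q{\left(w,B \right)} = 161$
$Q{\left(x{\left(5 \right)},-93 \right)} - 7591 = 161 - 7591 = -7430$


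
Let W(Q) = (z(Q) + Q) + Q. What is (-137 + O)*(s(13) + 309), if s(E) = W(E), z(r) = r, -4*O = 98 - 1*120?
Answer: -45762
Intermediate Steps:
O = 11/2 (O = -(98 - 1*120)/4 = -(98 - 120)/4 = -¼*(-22) = 11/2 ≈ 5.5000)
W(Q) = 3*Q (W(Q) = (Q + Q) + Q = 2*Q + Q = 3*Q)
s(E) = 3*E
(-137 + O)*(s(13) + 309) = (-137 + 11/2)*(3*13 + 309) = -263*(39 + 309)/2 = -263/2*348 = -45762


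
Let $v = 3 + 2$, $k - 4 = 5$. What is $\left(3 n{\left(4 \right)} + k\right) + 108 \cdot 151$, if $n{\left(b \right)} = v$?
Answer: $16332$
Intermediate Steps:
$k = 9$ ($k = 4 + 5 = 9$)
$v = 5$
$n{\left(b \right)} = 5$
$\left(3 n{\left(4 \right)} + k\right) + 108 \cdot 151 = \left(3 \cdot 5 + 9\right) + 108 \cdot 151 = \left(15 + 9\right) + 16308 = 24 + 16308 = 16332$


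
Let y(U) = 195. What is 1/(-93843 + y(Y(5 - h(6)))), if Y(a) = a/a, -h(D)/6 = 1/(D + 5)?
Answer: -1/93648 ≈ -1.0678e-5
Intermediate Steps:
h(D) = -6/(5 + D) (h(D) = -6/(D + 5) = -6/(5 + D))
Y(a) = 1
1/(-93843 + y(Y(5 - h(6)))) = 1/(-93843 + 195) = 1/(-93648) = -1/93648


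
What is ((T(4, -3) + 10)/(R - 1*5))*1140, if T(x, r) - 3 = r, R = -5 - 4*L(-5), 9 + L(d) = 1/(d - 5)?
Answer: 4750/11 ≈ 431.82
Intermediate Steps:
L(d) = -9 + 1/(-5 + d) (L(d) = -9 + 1/(d - 5) = -9 + 1/(-5 + d))
R = 157/5 (R = -5 - 4*(46 - 9*(-5))/(-5 - 5) = -5 - 4*(46 + 45)/(-10) = -5 - (-2)*91/5 = -5 - 4*(-91/10) = -5 + 182/5 = 157/5 ≈ 31.400)
T(x, r) = 3 + r
((T(4, -3) + 10)/(R - 1*5))*1140 = (((3 - 3) + 10)/(157/5 - 1*5))*1140 = ((0 + 10)/(157/5 - 5))*1140 = (10/(132/5))*1140 = (10*(5/132))*1140 = (25/66)*1140 = 4750/11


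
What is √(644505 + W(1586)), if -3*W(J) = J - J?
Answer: √644505 ≈ 802.81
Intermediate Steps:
W(J) = 0 (W(J) = -(J - J)/3 = -⅓*0 = 0)
√(644505 + W(1586)) = √(644505 + 0) = √644505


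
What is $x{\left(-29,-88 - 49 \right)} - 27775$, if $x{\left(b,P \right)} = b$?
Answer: $-27804$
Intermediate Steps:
$x{\left(-29,-88 - 49 \right)} - 27775 = -29 - 27775 = -27804$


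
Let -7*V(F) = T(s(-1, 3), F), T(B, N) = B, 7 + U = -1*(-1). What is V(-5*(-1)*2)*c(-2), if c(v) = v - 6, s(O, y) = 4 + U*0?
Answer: 32/7 ≈ 4.5714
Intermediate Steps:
U = -6 (U = -7 - 1*(-1) = -7 + 1 = -6)
s(O, y) = 4 (s(O, y) = 4 - 6*0 = 4 + 0 = 4)
c(v) = -6 + v
V(F) = -4/7 (V(F) = -1/7*4 = -4/7)
V(-5*(-1)*2)*c(-2) = -4*(-6 - 2)/7 = -4/7*(-8) = 32/7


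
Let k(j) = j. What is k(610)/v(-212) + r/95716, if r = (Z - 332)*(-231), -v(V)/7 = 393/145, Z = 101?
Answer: -8319284089/263314716 ≈ -31.594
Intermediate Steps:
v(V) = -2751/145
r = 53361 (r = (101 - 332)*(-231) = -231*(-231) = 53361)
k(610)/v(-212) + r/95716 = 610/(-2751/145) + 53361/95716 = 610*(-145/2751) + 53361*(1/95716) = -88450/2751 + 53361/95716 = -8319284089/263314716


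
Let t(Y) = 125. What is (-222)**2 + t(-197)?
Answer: 49409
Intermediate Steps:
(-222)**2 + t(-197) = (-222)**2 + 125 = 49284 + 125 = 49409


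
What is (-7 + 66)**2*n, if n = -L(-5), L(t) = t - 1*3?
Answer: 27848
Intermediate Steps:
L(t) = -3 + t (L(t) = t - 3 = -3 + t)
n = 8 (n = -(-3 - 5) = -1*(-8) = 8)
(-7 + 66)**2*n = (-7 + 66)**2*8 = 59**2*8 = 3481*8 = 27848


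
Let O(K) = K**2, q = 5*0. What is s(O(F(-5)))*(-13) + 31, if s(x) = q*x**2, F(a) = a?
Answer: 31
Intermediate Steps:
q = 0
s(x) = 0 (s(x) = 0*x**2 = 0)
s(O(F(-5)))*(-13) + 31 = 0*(-13) + 31 = 0 + 31 = 31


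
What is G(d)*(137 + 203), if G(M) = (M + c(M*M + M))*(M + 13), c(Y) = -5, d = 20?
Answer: 168300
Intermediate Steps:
G(M) = (-5 + M)*(13 + M) (G(M) = (M - 5)*(M + 13) = (-5 + M)*(13 + M))
G(d)*(137 + 203) = (-65 + 20**2 + 8*20)*(137 + 203) = (-65 + 400 + 160)*340 = 495*340 = 168300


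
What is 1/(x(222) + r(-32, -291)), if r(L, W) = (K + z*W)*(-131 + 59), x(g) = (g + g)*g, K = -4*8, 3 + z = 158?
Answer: 1/3348432 ≈ 2.9865e-7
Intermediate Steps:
z = 155 (z = -3 + 158 = 155)
K = -32
x(g) = 2*g² (x(g) = (2*g)*g = 2*g²)
r(L, W) = 2304 - 11160*W (r(L, W) = (-32 + 155*W)*(-131 + 59) = (-32 + 155*W)*(-72) = 2304 - 11160*W)
1/(x(222) + r(-32, -291)) = 1/(2*222² + (2304 - 11160*(-291))) = 1/(2*49284 + (2304 + 3247560)) = 1/(98568 + 3249864) = 1/3348432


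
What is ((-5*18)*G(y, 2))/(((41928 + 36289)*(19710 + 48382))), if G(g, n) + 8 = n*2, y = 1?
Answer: 90/1331487991 ≈ 6.7594e-8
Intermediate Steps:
G(g, n) = -8 + 2*n (G(g, n) = -8 + n*2 = -8 + 2*n)
((-5*18)*G(y, 2))/(((41928 + 36289)*(19710 + 48382))) = ((-5*18)*(-8 + 2*2))/(((41928 + 36289)*(19710 + 48382))) = (-90*(-8 + 4))/((78217*68092)) = -90*(-4)/5325951964 = 360*(1/5325951964) = 90/1331487991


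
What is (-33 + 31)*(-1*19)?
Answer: 38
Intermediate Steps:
(-33 + 31)*(-1*19) = -2*(-19) = 38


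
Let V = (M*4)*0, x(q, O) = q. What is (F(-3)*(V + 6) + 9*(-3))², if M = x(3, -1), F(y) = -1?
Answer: 1089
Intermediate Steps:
M = 3
V = 0 (V = (3*4)*0 = 12*0 = 0)
(F(-3)*(V + 6) + 9*(-3))² = (-(0 + 6) + 9*(-3))² = (-1*6 - 27)² = (-6 - 27)² = (-33)² = 1089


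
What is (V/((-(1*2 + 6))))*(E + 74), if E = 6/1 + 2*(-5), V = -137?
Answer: 4795/4 ≈ 1198.8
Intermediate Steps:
E = -4 (E = 6*1 - 10 = 6 - 10 = -4)
(V/((-(1*2 + 6))))*(E + 74) = (-137*(-1/(1*2 + 6)))*(-4 + 74) = -137*(-1/(2 + 6))*70 = -137/((-1*8))*70 = -137/(-8)*70 = -137*(-⅛)*70 = (137/8)*70 = 4795/4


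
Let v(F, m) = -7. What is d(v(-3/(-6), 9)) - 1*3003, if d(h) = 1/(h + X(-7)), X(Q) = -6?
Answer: -39040/13 ≈ -3003.1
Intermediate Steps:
d(h) = 1/(-6 + h) (d(h) = 1/(h - 6) = 1/(-6 + h))
d(v(-3/(-6), 9)) - 1*3003 = 1/(-6 - 7) - 1*3003 = 1/(-13) - 3003 = -1/13 - 3003 = -39040/13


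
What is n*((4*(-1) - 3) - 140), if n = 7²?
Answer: -7203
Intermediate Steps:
n = 49
n*((4*(-1) - 3) - 140) = 49*((4*(-1) - 3) - 140) = 49*((-4 - 3) - 140) = 49*(-7 - 140) = 49*(-147) = -7203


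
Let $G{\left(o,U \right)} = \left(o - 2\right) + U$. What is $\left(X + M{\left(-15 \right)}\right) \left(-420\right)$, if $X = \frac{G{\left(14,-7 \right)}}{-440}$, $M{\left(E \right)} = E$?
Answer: $\frac{138705}{22} \approx 6304.8$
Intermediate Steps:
$G{\left(o,U \right)} = -2 + U + o$ ($G{\left(o,U \right)} = \left(-2 + o\right) + U = -2 + U + o$)
$X = - \frac{1}{88}$ ($X = \frac{-2 - 7 + 14}{-440} = 5 \left(- \frac{1}{440}\right) = - \frac{1}{88} \approx -0.011364$)
$\left(X + M{\left(-15 \right)}\right) \left(-420\right) = \left(- \frac{1}{88} - 15\right) \left(-420\right) = \left(- \frac{1321}{88}\right) \left(-420\right) = \frac{138705}{22}$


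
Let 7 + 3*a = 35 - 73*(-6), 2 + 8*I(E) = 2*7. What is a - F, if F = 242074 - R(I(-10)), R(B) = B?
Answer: -1451503/6 ≈ -2.4192e+5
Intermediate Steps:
I(E) = 3/2 (I(E) = -¼ + (2*7)/8 = -¼ + (⅛)*14 = -¼ + 7/4 = 3/2)
a = 466/3 (a = -7/3 + (35 - 73*(-6))/3 = -7/3 + (35 + 438)/3 = -7/3 + (⅓)*473 = -7/3 + 473/3 = 466/3 ≈ 155.33)
F = 484145/2 (F = 242074 - 1*3/2 = 242074 - 3/2 = 484145/2 ≈ 2.4207e+5)
a - F = 466/3 - 1*484145/2 = 466/3 - 484145/2 = -1451503/6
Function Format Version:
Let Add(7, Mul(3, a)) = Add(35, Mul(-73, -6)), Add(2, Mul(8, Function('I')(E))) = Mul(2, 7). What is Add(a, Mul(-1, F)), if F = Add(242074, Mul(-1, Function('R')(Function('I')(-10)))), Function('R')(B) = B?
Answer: Rational(-1451503, 6) ≈ -2.4192e+5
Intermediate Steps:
Function('I')(E) = Rational(3, 2) (Function('I')(E) = Add(Rational(-1, 4), Mul(Rational(1, 8), Mul(2, 7))) = Add(Rational(-1, 4), Mul(Rational(1, 8), 14)) = Add(Rational(-1, 4), Rational(7, 4)) = Rational(3, 2))
a = Rational(466, 3) (a = Add(Rational(-7, 3), Mul(Rational(1, 3), Add(35, Mul(-73, -6)))) = Add(Rational(-7, 3), Mul(Rational(1, 3), Add(35, 438))) = Add(Rational(-7, 3), Mul(Rational(1, 3), 473)) = Add(Rational(-7, 3), Rational(473, 3)) = Rational(466, 3) ≈ 155.33)
F = Rational(484145, 2) (F = Add(242074, Mul(-1, Rational(3, 2))) = Add(242074, Rational(-3, 2)) = Rational(484145, 2) ≈ 2.4207e+5)
Add(a, Mul(-1, F)) = Add(Rational(466, 3), Mul(-1, Rational(484145, 2))) = Add(Rational(466, 3), Rational(-484145, 2)) = Rational(-1451503, 6)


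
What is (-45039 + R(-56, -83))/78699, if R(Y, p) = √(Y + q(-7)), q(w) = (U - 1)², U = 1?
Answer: -15013/26233 + 2*I*√14/78699 ≈ -0.57229 + 9.5088e-5*I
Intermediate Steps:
q(w) = 0 (q(w) = (1 - 1)² = 0² = 0)
R(Y, p) = √Y (R(Y, p) = √(Y + 0) = √Y)
(-45039 + R(-56, -83))/78699 = (-45039 + √(-56))/78699 = (-45039 + 2*I*√14)*(1/78699) = -15013/26233 + 2*I*√14/78699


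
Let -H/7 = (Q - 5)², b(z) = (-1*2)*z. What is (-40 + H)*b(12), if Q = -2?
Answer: 9192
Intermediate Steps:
b(z) = -2*z
H = -343 (H = -7*(-2 - 5)² = -7*(-7)² = -7*49 = -343)
(-40 + H)*b(12) = (-40 - 343)*(-2*12) = -383*(-24) = 9192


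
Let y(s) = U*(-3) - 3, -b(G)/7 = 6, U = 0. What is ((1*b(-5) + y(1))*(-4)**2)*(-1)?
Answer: 720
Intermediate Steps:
b(G) = -42 (b(G) = -7*6 = -42)
y(s) = -3 (y(s) = 0*(-3) - 3 = 0 - 3 = -3)
((1*b(-5) + y(1))*(-4)**2)*(-1) = ((1*(-42) - 3)*(-4)**2)*(-1) = ((-42 - 3)*16)*(-1) = -45*16*(-1) = -720*(-1) = 720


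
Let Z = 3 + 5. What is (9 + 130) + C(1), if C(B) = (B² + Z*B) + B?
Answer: 149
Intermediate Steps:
Z = 8
C(B) = B² + 9*B (C(B) = (B² + 8*B) + B = B² + 9*B)
(9 + 130) + C(1) = (9 + 130) + 1*(9 + 1) = 139 + 1*10 = 139 + 10 = 149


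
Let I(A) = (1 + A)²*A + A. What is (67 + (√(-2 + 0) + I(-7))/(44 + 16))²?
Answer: (3761 + I*√2)²/3600 ≈ 3929.2 + 2.9549*I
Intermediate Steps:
I(A) = A + A*(1 + A)² (I(A) = A*(1 + A)² + A = A + A*(1 + A)²)
(67 + (√(-2 + 0) + I(-7))/(44 + 16))² = (67 + (√(-2 + 0) - 7*(1 + (1 - 7)²))/(44 + 16))² = (67 + (√(-2) - 7*(1 + (-6)²))/60)² = (67 + (I*√2 - 7*(1 + 36))*(1/60))² = (67 + (I*√2 - 7*37)*(1/60))² = (67 + (I*√2 - 259)*(1/60))² = (67 + (-259 + I*√2)*(1/60))² = (67 + (-259/60 + I*√2/60))² = (3761/60 + I*√2/60)²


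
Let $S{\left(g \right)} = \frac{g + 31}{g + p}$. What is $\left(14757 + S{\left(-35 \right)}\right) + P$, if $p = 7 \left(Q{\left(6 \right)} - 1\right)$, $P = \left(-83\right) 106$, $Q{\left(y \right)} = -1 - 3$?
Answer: $\frac{208567}{35} \approx 5959.1$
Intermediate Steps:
$Q{\left(y \right)} = -4$
$P = -8798$
$p = -35$ ($p = 7 \left(-4 - 1\right) = 7 \left(-5\right) = -35$)
$S{\left(g \right)} = \frac{31 + g}{-35 + g}$ ($S{\left(g \right)} = \frac{g + 31}{g - 35} = \frac{31 + g}{-35 + g}$)
$\left(14757 + S{\left(-35 \right)}\right) + P = \left(14757 + \frac{31 - 35}{-35 - 35}\right) - 8798 = \left(14757 + \frac{1}{-70} \left(-4\right)\right) - 8798 = \left(14757 - - \frac{2}{35}\right) - 8798 = \left(14757 + \frac{2}{35}\right) - 8798 = \frac{516497}{35} - 8798 = \frac{208567}{35}$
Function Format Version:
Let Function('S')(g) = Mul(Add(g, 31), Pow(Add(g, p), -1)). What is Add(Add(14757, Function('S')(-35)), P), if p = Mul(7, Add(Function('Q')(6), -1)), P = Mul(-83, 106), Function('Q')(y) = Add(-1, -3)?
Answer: Rational(208567, 35) ≈ 5959.1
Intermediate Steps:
Function('Q')(y) = -4
P = -8798
p = -35 (p = Mul(7, Add(-4, -1)) = Mul(7, -5) = -35)
Function('S')(g) = Mul(Pow(Add(-35, g), -1), Add(31, g)) (Function('S')(g) = Mul(Add(g, 31), Pow(Add(g, -35), -1)) = Mul(Add(31, g), Pow(Add(-35, g), -1)) = Mul(Pow(Add(-35, g), -1), Add(31, g)))
Add(Add(14757, Function('S')(-35)), P) = Add(Add(14757, Mul(Pow(Add(-35, -35), -1), Add(31, -35))), -8798) = Add(Add(14757, Mul(Pow(-70, -1), -4)), -8798) = Add(Add(14757, Mul(Rational(-1, 70), -4)), -8798) = Add(Add(14757, Rational(2, 35)), -8798) = Add(Rational(516497, 35), -8798) = Rational(208567, 35)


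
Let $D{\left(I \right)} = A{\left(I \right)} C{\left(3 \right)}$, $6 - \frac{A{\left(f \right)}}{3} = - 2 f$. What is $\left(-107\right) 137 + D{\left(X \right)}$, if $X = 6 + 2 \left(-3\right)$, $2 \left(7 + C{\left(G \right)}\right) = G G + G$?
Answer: $-14677$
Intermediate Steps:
$C{\left(G \right)} = -7 + \frac{G}{2} + \frac{G^{2}}{2}$ ($C{\left(G \right)} = -7 + \frac{G G + G}{2} = -7 + \frac{G^{2} + G}{2} = -7 + \frac{G + G^{2}}{2} = -7 + \left(\frac{G}{2} + \frac{G^{2}}{2}\right) = -7 + \frac{G}{2} + \frac{G^{2}}{2}$)
$A{\left(f \right)} = 18 + 6 f$ ($A{\left(f \right)} = 18 - 3 \left(- 2 f\right) = 18 + 6 f$)
$X = 0$ ($X = 6 - 6 = 0$)
$D{\left(I \right)} = -18 - 6 I$ ($D{\left(I \right)} = \left(18 + 6 I\right) \left(-7 + \frac{1}{2} \cdot 3 + \frac{3^{2}}{2}\right) = \left(18 + 6 I\right) \left(-7 + \frac{3}{2} + \frac{1}{2} \cdot 9\right) = \left(18 + 6 I\right) \left(-7 + \frac{3}{2} + \frac{9}{2}\right) = \left(18 + 6 I\right) \left(-1\right) = -18 - 6 I$)
$\left(-107\right) 137 + D{\left(X \right)} = \left(-107\right) 137 - 18 = -14659 + \left(-18 + 0\right) = -14659 - 18 = -14677$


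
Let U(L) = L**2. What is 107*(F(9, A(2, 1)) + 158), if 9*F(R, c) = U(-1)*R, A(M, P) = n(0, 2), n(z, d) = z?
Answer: 17013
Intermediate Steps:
A(M, P) = 0
F(R, c) = R/9 (F(R, c) = ((-1)**2*R)/9 = (1*R)/9 = R/9)
107*(F(9, A(2, 1)) + 158) = 107*((1/9)*9 + 158) = 107*(1 + 158) = 107*159 = 17013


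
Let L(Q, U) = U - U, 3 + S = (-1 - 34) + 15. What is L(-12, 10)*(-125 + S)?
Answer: 0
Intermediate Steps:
S = -23 (S = -3 + ((-1 - 34) + 15) = -3 + (-35 + 15) = -3 - 20 = -23)
L(Q, U) = 0
L(-12, 10)*(-125 + S) = 0*(-125 - 23) = 0*(-148) = 0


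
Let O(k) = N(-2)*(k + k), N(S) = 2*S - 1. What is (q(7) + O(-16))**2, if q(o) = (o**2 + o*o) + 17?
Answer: 75625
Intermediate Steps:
N(S) = -1 + 2*S
O(k) = -10*k (O(k) = (-1 + 2*(-2))*(k + k) = (-1 - 4)*(2*k) = -10*k)
q(o) = 17 + 2*o**2 (q(o) = (o**2 + o**2) + 17 = 2*o**2 + 17 = 17 + 2*o**2)
(q(7) + O(-16))**2 = ((17 + 2*7**2) - 10*(-16))**2 = ((17 + 2*49) + 160)**2 = ((17 + 98) + 160)**2 = (115 + 160)**2 = 275**2 = 75625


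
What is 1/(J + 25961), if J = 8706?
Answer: 1/34667 ≈ 2.8846e-5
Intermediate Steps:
1/(J + 25961) = 1/(8706 + 25961) = 1/34667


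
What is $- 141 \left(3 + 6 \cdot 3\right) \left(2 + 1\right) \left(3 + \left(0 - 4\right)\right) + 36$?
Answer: $8919$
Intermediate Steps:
$- 141 \left(3 + 6 \cdot 3\right) \left(2 + 1\right) \left(3 + \left(0 - 4\right)\right) + 36 = - 141 \left(3 + 18\right) 3 \left(3 + \left(0 - 4\right)\right) + 36 = - 141 \cdot 21 \cdot 3 \left(3 - 4\right) + 36 = - 141 \cdot 63 \left(-1\right) + 36 = \left(-141\right) \left(-63\right) + 36 = 8883 + 36 = 8919$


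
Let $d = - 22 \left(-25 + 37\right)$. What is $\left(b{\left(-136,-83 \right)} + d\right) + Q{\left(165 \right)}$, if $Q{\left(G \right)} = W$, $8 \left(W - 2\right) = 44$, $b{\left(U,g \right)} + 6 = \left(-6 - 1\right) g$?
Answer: $\frac{637}{2} \approx 318.5$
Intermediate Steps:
$b{\left(U,g \right)} = -6 - 7 g$ ($b{\left(U,g \right)} = -6 + \left(-6 - 1\right) g = -6 - 7 g$)
$W = \frac{15}{2}$ ($W = 2 + \frac{1}{8} \cdot 44 = 2 + \frac{11}{2} = \frac{15}{2} \approx 7.5$)
$Q{\left(G \right)} = \frac{15}{2}$
$d = -264$ ($d = \left(-22\right) 12 = -264$)
$\left(b{\left(-136,-83 \right)} + d\right) + Q{\left(165 \right)} = \left(\left(-6 - -581\right) - 264\right) + \frac{15}{2} = \left(\left(-6 + 581\right) - 264\right) + \frac{15}{2} = \left(575 - 264\right) + \frac{15}{2} = 311 + \frac{15}{2} = \frac{637}{2}$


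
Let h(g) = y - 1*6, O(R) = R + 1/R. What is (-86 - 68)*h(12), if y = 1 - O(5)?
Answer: 7854/5 ≈ 1570.8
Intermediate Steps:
O(R) = R + 1/R
y = -21/5 (y = 1 - (5 + 1/5) = 1 - 1*26/5 = 1 - 26/5 = -21/5 ≈ -4.2000)
h(g) = -51/5 (h(g) = -21/5 - 1*6 = -21/5 - 6 = -51/5)
(-86 - 68)*h(12) = (-86 - 68)*(-51/5) = -154*(-51/5) = 7854/5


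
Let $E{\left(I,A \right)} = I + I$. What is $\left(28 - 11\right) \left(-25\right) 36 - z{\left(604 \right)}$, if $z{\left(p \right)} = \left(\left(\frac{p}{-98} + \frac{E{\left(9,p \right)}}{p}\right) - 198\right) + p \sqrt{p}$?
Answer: $- \frac{223388633}{14798} - 1208 \sqrt{151} \approx -29940.0$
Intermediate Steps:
$E{\left(I,A \right)} = 2 I$
$z{\left(p \right)} = -198 + p^{\frac{3}{2}} + \frac{18}{p} - \frac{p}{98}$ ($z{\left(p \right)} = \left(\left(\frac{p}{-98} + \frac{2 \cdot 9}{p}\right) - 198\right) + p \sqrt{p} = \left(\left(p \left(- \frac{1}{98}\right) + \frac{18}{p}\right) - 198\right) + p^{\frac{3}{2}} = \left(\left(- \frac{p}{98} + \frac{18}{p}\right) - 198\right) + p^{\frac{3}{2}} = \left(\left(\frac{18}{p} - \frac{p}{98}\right) - 198\right) + p^{\frac{3}{2}} = \left(-198 + \frac{18}{p} - \frac{p}{98}\right) + p^{\frac{3}{2}} = -198 + p^{\frac{3}{2}} + \frac{18}{p} - \frac{p}{98}$)
$\left(28 - 11\right) \left(-25\right) 36 - z{\left(604 \right)} = \left(28 - 11\right) \left(-25\right) 36 - \left(-198 + 604^{\frac{3}{2}} + \frac{18}{604} - \frac{302}{49}\right) = 17 \left(-25\right) 36 - \left(-198 + 1208 \sqrt{151} + 18 \cdot \frac{1}{604} - \frac{302}{49}\right) = \left(-425\right) 36 - \left(-198 + 1208 \sqrt{151} + \frac{9}{302} - \frac{302}{49}\right) = -15300 - \left(- \frac{3020767}{14798} + 1208 \sqrt{151}\right) = -15300 + \left(\frac{3020767}{14798} - 1208 \sqrt{151}\right) = - \frac{223388633}{14798} - 1208 \sqrt{151}$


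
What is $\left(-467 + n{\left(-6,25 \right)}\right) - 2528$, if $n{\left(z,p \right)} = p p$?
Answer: $-2370$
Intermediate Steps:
$n{\left(z,p \right)} = p^{2}$
$\left(-467 + n{\left(-6,25 \right)}\right) - 2528 = \left(-467 + 25^{2}\right) - 2528 = \left(-467 + 625\right) - 2528 = 158 - 2528 = -2370$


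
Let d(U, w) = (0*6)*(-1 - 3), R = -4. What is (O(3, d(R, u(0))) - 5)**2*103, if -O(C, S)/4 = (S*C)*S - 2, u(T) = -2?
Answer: 927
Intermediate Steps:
d(U, w) = 0 (d(U, w) = 0*(-4) = 0)
O(C, S) = 8 - 4*C*S**2 (O(C, S) = -4*((S*C)*S - 2) = -4*((C*S)*S - 2) = -4*(C*S**2 - 2) = -4*(-2 + C*S**2) = 8 - 4*C*S**2)
(O(3, d(R, u(0))) - 5)**2*103 = ((8 - 4*3*0**2) - 5)**2*103 = ((8 - 4*3*0) - 5)**2*103 = ((8 + 0) - 5)**2*103 = (8 - 5)**2*103 = 3**2*103 = 9*103 = 927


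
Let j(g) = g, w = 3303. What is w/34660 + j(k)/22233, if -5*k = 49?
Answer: 73095931/770595780 ≈ 0.094856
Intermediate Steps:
k = -49/5 (k = -1/5*49 = -49/5 ≈ -9.8000)
w/34660 + j(k)/22233 = 3303/34660 - 49/5/22233 = 3303*(1/34660) - 49/5*1/22233 = 3303/34660 - 49/111165 = 73095931/770595780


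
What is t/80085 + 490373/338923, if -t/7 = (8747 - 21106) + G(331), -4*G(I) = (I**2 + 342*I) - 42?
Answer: 20583793723/2783861380 ≈ 7.3940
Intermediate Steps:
G(I) = 21/2 - 171*I/2 - I**2/4 (G(I) = -((I**2 + 342*I) - 42)/4 = -(-42 + I**2 + 342*I)/4 = 21/2 - 171*I/2 - I**2/4)
t = 1905099/4 (t = -7*((8747 - 21106) + (21/2 - 171/2*331 - 1/4*331**2)) = -7*(-12359 + (21/2 - 56601/2 - 1/4*109561)) = -7*(-12359 + (21/2 - 56601/2 - 109561/4)) = -7*(-12359 - 222721/4) = -7*(-272157/4) = 1905099/4 ≈ 4.7628e+5)
t/80085 + 490373/338923 = (1905099/4)/80085 + 490373/338923 = (1905099/4)*(1/80085) + 490373*(1/338923) = 635033/106780 + 37721/26071 = 20583793723/2783861380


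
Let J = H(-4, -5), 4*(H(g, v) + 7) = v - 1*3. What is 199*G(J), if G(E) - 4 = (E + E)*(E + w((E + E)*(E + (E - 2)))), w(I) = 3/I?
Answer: 660083/20 ≈ 33004.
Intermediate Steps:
H(g, v) = -31/4 + v/4 (H(g, v) = -7 + (v - 1*3)/4 = -7 + (v - 3)/4 = -7 + (-3 + v)/4 = -7 + (-3/4 + v/4) = -31/4 + v/4)
J = -9 (J = -31/4 + (1/4)*(-5) = -31/4 - 5/4 = -9)
G(E) = 4 + 2*E*(E + 3/(2*E*(-2 + 2*E))) (G(E) = 4 + (E + E)*(E + 3/(((E + E)*(E + (E - 2))))) = 4 + (2*E)*(E + 3/(((2*E)*(E + (-2 + E))))) = 4 + (2*E)*(E + 3/(((2*E)*(-2 + 2*E)))) = 4 + (2*E)*(E + 3/((2*E*(-2 + 2*E)))) = 4 + (2*E)*(E + 3*(1/(2*E*(-2 + 2*E)))) = 4 + (2*E)*(E + 3/(2*E*(-2 + 2*E))) = 4 + 2*E*(E + 3/(2*E*(-2 + 2*E))))
199*G(J) = 199*((3 + 4*(-1 - 9)*(2 + (-9)**2))/(2*(-1 - 9))) = 199*((1/2)*(3 + 4*(-10)*(2 + 81))/(-10)) = 199*((1/2)*(-1/10)*(3 + 4*(-10)*83)) = 199*((1/2)*(-1/10)*(3 - 3320)) = 199*((1/2)*(-1/10)*(-3317)) = 199*(3317/20) = 660083/20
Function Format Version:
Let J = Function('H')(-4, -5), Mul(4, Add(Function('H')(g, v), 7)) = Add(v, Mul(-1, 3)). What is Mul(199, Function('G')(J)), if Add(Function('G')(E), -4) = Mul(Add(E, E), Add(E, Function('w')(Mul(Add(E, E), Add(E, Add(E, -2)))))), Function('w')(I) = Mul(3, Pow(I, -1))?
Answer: Rational(660083, 20) ≈ 33004.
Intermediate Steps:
Function('H')(g, v) = Add(Rational(-31, 4), Mul(Rational(1, 4), v)) (Function('H')(g, v) = Add(-7, Mul(Rational(1, 4), Add(v, Mul(-1, 3)))) = Add(-7, Mul(Rational(1, 4), Add(v, -3))) = Add(-7, Mul(Rational(1, 4), Add(-3, v))) = Add(-7, Add(Rational(-3, 4), Mul(Rational(1, 4), v))) = Add(Rational(-31, 4), Mul(Rational(1, 4), v)))
J = -9 (J = Add(Rational(-31, 4), Mul(Rational(1, 4), -5)) = Add(Rational(-31, 4), Rational(-5, 4)) = -9)
Function('G')(E) = Add(4, Mul(2, E, Add(E, Mul(Rational(3, 2), Pow(E, -1), Pow(Add(-2, Mul(2, E)), -1))))) (Function('G')(E) = Add(4, Mul(Add(E, E), Add(E, Mul(3, Pow(Mul(Add(E, E), Add(E, Add(E, -2))), -1))))) = Add(4, Mul(Mul(2, E), Add(E, Mul(3, Pow(Mul(Mul(2, E), Add(E, Add(-2, E))), -1))))) = Add(4, Mul(Mul(2, E), Add(E, Mul(3, Pow(Mul(Mul(2, E), Add(-2, Mul(2, E))), -1))))) = Add(4, Mul(Mul(2, E), Add(E, Mul(3, Pow(Mul(2, E, Add(-2, Mul(2, E))), -1))))) = Add(4, Mul(Mul(2, E), Add(E, Mul(3, Mul(Rational(1, 2), Pow(E, -1), Pow(Add(-2, Mul(2, E)), -1)))))) = Add(4, Mul(Mul(2, E), Add(E, Mul(Rational(3, 2), Pow(E, -1), Pow(Add(-2, Mul(2, E)), -1))))) = Add(4, Mul(2, E, Add(E, Mul(Rational(3, 2), Pow(E, -1), Pow(Add(-2, Mul(2, E)), -1))))))
Mul(199, Function('G')(J)) = Mul(199, Mul(Rational(1, 2), Pow(Add(-1, -9), -1), Add(3, Mul(4, Add(-1, -9), Add(2, Pow(-9, 2)))))) = Mul(199, Mul(Rational(1, 2), Pow(-10, -1), Add(3, Mul(4, -10, Add(2, 81))))) = Mul(199, Mul(Rational(1, 2), Rational(-1, 10), Add(3, Mul(4, -10, 83)))) = Mul(199, Mul(Rational(1, 2), Rational(-1, 10), Add(3, -3320))) = Mul(199, Mul(Rational(1, 2), Rational(-1, 10), -3317)) = Mul(199, Rational(3317, 20)) = Rational(660083, 20)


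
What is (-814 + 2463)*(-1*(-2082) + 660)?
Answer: 4521558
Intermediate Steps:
(-814 + 2463)*(-1*(-2082) + 660) = 1649*(2082 + 660) = 1649*2742 = 4521558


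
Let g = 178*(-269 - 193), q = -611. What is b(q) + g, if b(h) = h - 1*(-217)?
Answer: -82630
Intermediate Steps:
g = -82236 (g = 178*(-462) = -82236)
b(h) = 217 + h (b(h) = h + 217 = 217 + h)
b(q) + g = (217 - 611) - 82236 = -394 - 82236 = -82630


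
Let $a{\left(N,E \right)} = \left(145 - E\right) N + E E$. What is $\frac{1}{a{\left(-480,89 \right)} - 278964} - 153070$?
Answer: $- \frac{45603073611}{297923} \approx -1.5307 \cdot 10^{5}$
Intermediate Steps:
$a{\left(N,E \right)} = E^{2} + N \left(145 - E\right)$ ($a{\left(N,E \right)} = N \left(145 - E\right) + E^{2} = E^{2} + N \left(145 - E\right)$)
$\frac{1}{a{\left(-480,89 \right)} - 278964} - 153070 = \frac{1}{\left(89^{2} + 145 \left(-480\right) - 89 \left(-480\right)\right) - 278964} - 153070 = \frac{1}{\left(7921 - 69600 + 42720\right) - 278964} - 153070 = \frac{1}{-18959 - 278964} - 153070 = \frac{1}{-297923} - 153070 = - \frac{1}{297923} - 153070 = - \frac{45603073611}{297923}$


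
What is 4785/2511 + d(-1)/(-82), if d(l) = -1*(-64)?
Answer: 38611/34317 ≈ 1.1251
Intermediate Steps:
d(l) = 64
4785/2511 + d(-1)/(-82) = 4785/2511 + 64/(-82) = 4785*(1/2511) + 64*(-1/82) = 1595/837 - 32/41 = 38611/34317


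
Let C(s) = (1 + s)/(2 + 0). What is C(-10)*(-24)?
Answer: 108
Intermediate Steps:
C(s) = 1/2 + s/2 (C(s) = (1 + s)/2 = (1 + s)*(1/2) = 1/2 + s/2)
C(-10)*(-24) = (1/2 + (1/2)*(-10))*(-24) = (1/2 - 5)*(-24) = -9/2*(-24) = 108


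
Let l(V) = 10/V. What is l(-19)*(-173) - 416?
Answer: -6174/19 ≈ -324.95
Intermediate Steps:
l(-19)*(-173) - 416 = (10/(-19))*(-173) - 416 = (10*(-1/19))*(-173) - 416 = -10/19*(-173) - 416 = 1730/19 - 416 = -6174/19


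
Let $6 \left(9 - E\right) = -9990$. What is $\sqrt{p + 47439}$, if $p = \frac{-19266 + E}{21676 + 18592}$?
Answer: $\frac{\sqrt{4807636939005}}{10067} \approx 217.8$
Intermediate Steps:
$E = 1674$ ($E = 9 - -1665 = 9 + 1665 = 1674$)
$p = - \frac{4398}{10067}$ ($p = \frac{-19266 + 1674}{21676 + 18592} = - \frac{17592}{40268} = \left(-17592\right) \frac{1}{40268} = - \frac{4398}{10067} \approx -0.43687$)
$\sqrt{p + 47439} = \sqrt{- \frac{4398}{10067} + 47439} = \sqrt{\frac{477564015}{10067}} = \frac{\sqrt{4807636939005}}{10067}$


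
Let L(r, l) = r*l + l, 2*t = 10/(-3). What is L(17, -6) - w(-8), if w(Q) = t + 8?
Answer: -343/3 ≈ -114.33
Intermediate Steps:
t = -5/3 (t = (10/(-3))/2 = (10*(-⅓))/2 = (½)*(-10/3) = -5/3 ≈ -1.6667)
L(r, l) = l + l*r (L(r, l) = l*r + l = l + l*r)
w(Q) = 19/3 (w(Q) = -5/3 + 8 = 19/3)
L(17, -6) - w(-8) = -6*(1 + 17) - 1*19/3 = -6*18 - 19/3 = -108 - 19/3 = -343/3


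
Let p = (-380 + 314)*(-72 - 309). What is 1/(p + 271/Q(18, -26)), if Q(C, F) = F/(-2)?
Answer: 13/327169 ≈ 3.9735e-5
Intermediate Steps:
Q(C, F) = -F/2 (Q(C, F) = F*(-1/2) = -F/2)
p = 25146 (p = -66*(-381) = 25146)
1/(p + 271/Q(18, -26)) = 1/(25146 + 271/((-1/2*(-26)))) = 1/(25146 + 271/13) = 1/(327169/13) = 13/327169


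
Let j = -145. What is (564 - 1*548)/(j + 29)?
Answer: -4/29 ≈ -0.13793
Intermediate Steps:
(564 - 1*548)/(j + 29) = (564 - 1*548)/(-145 + 29) = (564 - 548)/(-116) = -1/116*16 = -4/29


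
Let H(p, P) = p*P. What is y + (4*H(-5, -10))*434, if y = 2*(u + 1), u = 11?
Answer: 86824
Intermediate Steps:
y = 24 (y = 2*(11 + 1) = 2*12 = 24)
H(p, P) = P*p
y + (4*H(-5, -10))*434 = 24 + (4*(-10*(-5)))*434 = 24 + (4*50)*434 = 24 + 200*434 = 24 + 86800 = 86824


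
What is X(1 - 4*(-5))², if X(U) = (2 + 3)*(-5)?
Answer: 625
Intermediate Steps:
X(U) = -25 (X(U) = 5*(-5) = -25)
X(1 - 4*(-5))² = (-25)² = 625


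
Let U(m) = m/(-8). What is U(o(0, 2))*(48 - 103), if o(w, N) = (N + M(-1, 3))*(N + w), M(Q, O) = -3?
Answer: -55/4 ≈ -13.750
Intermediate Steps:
o(w, N) = (-3 + N)*(N + w) (o(w, N) = (N - 3)*(N + w) = (-3 + N)*(N + w))
U(m) = -m/8 (U(m) = m*(-1/8) = -m/8)
U(o(0, 2))*(48 - 103) = (-(2**2 - 3*2 - 3*0 + 2*0)/8)*(48 - 103) = -(4 - 6 + 0 + 0)/8*(-55) = -1/8*(-2)*(-55) = (1/4)*(-55) = -55/4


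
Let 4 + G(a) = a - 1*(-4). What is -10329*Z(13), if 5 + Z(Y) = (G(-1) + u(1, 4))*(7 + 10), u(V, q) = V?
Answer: 51645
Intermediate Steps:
G(a) = a (G(a) = -4 + (a - 1*(-4)) = -4 + (a + 4) = -4 + (4 + a) = a)
Z(Y) = -5 (Z(Y) = -5 + (-1 + 1)*(7 + 10) = -5 + 0*17 = -5 + 0 = -5)
-10329*Z(13) = -10329*(-5) = 51645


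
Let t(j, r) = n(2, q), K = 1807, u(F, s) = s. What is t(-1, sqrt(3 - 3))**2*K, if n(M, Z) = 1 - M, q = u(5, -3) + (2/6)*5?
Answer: 1807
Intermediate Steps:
q = -4/3 (q = -3 + (2/6)*5 = -3 + (2*(1/6))*5 = -3 + (1/3)*5 = -3 + 5/3 = -4/3 ≈ -1.3333)
t(j, r) = -1 (t(j, r) = 1 - 1*2 = 1 - 2 = -1)
t(-1, sqrt(3 - 3))**2*K = (-1)**2*1807 = 1*1807 = 1807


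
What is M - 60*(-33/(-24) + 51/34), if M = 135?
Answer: -75/2 ≈ -37.500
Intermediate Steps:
M - 60*(-33/(-24) + 51/34) = 135 - 60*(-33/(-24) + 51/34) = 135 - 60*(-33*(-1/24) + 51*(1/34)) = 135 - 60*(11/8 + 3/2) = 135 - 60*23/8 = 135 - 345/2 = -75/2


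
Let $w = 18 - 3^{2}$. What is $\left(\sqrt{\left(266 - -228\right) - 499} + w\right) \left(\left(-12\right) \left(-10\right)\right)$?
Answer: $1080 + 120 i \sqrt{5} \approx 1080.0 + 268.33 i$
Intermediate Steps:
$w = 9$ ($w = 18 - 9 = 9$)
$\left(\sqrt{\left(266 - -228\right) - 499} + w\right) \left(\left(-12\right) \left(-10\right)\right) = \left(\sqrt{\left(266 - -228\right) - 499} + 9\right) \left(\left(-12\right) \left(-10\right)\right) = \left(\sqrt{\left(266 + 228\right) - 499} + 9\right) 120 = \left(\sqrt{494 - 499} + 9\right) 120 = \left(\sqrt{-5} + 9\right) 120 = \left(i \sqrt{5} + 9\right) 120 = \left(9 + i \sqrt{5}\right) 120 = 1080 + 120 i \sqrt{5}$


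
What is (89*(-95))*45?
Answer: -380475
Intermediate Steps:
(89*(-95))*45 = -8455*45 = -380475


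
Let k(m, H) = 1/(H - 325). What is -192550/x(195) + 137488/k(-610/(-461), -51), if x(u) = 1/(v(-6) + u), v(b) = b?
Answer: -88087438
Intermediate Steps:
k(m, H) = 1/(-325 + H)
x(u) = 1/(-6 + u)
-192550/x(195) + 137488/k(-610/(-461), -51) = -192550/(1/(-6 + 195)) + 137488/(1/(-325 - 51)) = -192550/(1/189) + 137488/(1/(-376)) = -192550/1/189 + 137488/(-1/376) = -192550*189 + 137488*(-376) = -36391950 - 51695488 = -88087438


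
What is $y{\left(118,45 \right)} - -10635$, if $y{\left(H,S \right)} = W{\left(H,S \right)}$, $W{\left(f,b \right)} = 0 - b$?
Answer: $10590$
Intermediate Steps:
$W{\left(f,b \right)} = - b$
$y{\left(H,S \right)} = - S$
$y{\left(118,45 \right)} - -10635 = \left(-1\right) 45 - -10635 = -45 + 10635 = 10590$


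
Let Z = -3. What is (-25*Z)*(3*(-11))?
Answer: -2475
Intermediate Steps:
(-25*Z)*(3*(-11)) = (-25*(-3))*(3*(-11)) = 75*(-33) = -2475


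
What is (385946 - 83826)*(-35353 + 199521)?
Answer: 49598436160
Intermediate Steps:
(385946 - 83826)*(-35353 + 199521) = 302120*164168 = 49598436160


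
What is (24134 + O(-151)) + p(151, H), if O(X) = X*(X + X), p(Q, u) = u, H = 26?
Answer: 69762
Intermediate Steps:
O(X) = 2*X² (O(X) = X*(2*X) = 2*X²)
(24134 + O(-151)) + p(151, H) = (24134 + 2*(-151)²) + 26 = (24134 + 2*22801) + 26 = (24134 + 45602) + 26 = 69736 + 26 = 69762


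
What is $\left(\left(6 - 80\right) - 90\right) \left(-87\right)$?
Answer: $14268$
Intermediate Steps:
$\left(\left(6 - 80\right) - 90\right) \left(-87\right) = \left(-74 - 90\right) \left(-87\right) = \left(-164\right) \left(-87\right) = 14268$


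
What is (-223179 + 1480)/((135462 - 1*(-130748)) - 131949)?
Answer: -221699/134261 ≈ -1.6513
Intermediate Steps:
(-223179 + 1480)/((135462 - 1*(-130748)) - 131949) = -221699/((135462 + 130748) - 131949) = -221699/(266210 - 131949) = -221699/134261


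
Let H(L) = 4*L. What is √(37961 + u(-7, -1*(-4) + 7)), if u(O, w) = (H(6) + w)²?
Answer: 3*√4354 ≈ 197.95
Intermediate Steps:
u(O, w) = (24 + w)² (u(O, w) = (4*6 + w)² = (24 + w)²)
√(37961 + u(-7, -1*(-4) + 7)) = √(37961 + (24 + (-1*(-4) + 7))²) = √(37961 + (24 + (4 + 7))²) = √(37961 + (24 + 11)²) = √(37961 + 35²) = √(37961 + 1225) = √39186 = 3*√4354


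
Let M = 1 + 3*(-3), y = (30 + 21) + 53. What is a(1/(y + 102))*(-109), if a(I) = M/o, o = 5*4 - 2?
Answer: 436/9 ≈ 48.444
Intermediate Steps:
o = 18 (o = 20 - 2 = 18)
y = 104 (y = 51 + 53 = 104)
M = -8 (M = 1 - 9 = -8)
a(I) = -4/9 (a(I) = -8/18 = -8*1/18 = -4/9)
a(1/(y + 102))*(-109) = -4/9*(-109) = 436/9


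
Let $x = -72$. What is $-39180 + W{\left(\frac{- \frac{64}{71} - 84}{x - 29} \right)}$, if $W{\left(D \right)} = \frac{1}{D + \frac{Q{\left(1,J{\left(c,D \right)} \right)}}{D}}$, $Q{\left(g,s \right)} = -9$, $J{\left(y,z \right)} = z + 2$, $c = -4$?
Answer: $- \frac{16709231271088}{426472385} \approx -39180.0$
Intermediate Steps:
$J{\left(y,z \right)} = 2 + z$
$W{\left(D \right)} = \frac{1}{D - \frac{9}{D}}$
$-39180 + W{\left(\frac{- \frac{64}{71} - 84}{x - 29} \right)} = -39180 + \frac{\left(- \frac{64}{71} - 84\right) \frac{1}{-72 - 29}}{-9 + \left(\frac{- \frac{64}{71} - 84}{-72 - 29}\right)^{2}} = -39180 + \frac{\left(\left(-64\right) \frac{1}{71} - 84\right) \frac{1}{-101}}{-9 + \left(\frac{\left(-64\right) \frac{1}{71} - 84}{-101}\right)^{2}} = -39180 + \frac{\left(- \frac{64}{71} - 84\right) \left(- \frac{1}{101}\right)}{-9 + \left(\left(- \frac{64}{71} - 84\right) \left(- \frac{1}{101}\right)\right)^{2}} = -39180 + \frac{\left(- \frac{6028}{71}\right) \left(- \frac{1}{101}\right)}{-9 + \left(\left(- \frac{6028}{71}\right) \left(- \frac{1}{101}\right)\right)^{2}} = -39180 + \frac{6028}{7171 \left(-9 + \left(\frac{6028}{7171}\right)^{2}\right)} = -39180 + \frac{6028}{7171 \left(-9 + \frac{36336784}{51423241}\right)} = -39180 + \frac{6028}{7171 \left(- \frac{426472385}{51423241}\right)} = -39180 + \frac{6028}{7171} \left(- \frac{51423241}{426472385}\right) = -39180 - \frac{43226788}{426472385} = - \frac{16709231271088}{426472385}$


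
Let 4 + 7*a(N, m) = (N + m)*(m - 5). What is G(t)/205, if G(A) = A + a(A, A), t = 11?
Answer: ⅐ ≈ 0.14286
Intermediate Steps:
a(N, m) = -4/7 + (-5 + m)*(N + m)/7 (a(N, m) = -4/7 + ((N + m)*(m - 5))/7 = -4/7 + ((N + m)*(-5 + m))/7 = -4/7 + ((-5 + m)*(N + m))/7 = -4/7 + (-5 + m)*(N + m)/7)
G(A) = -4/7 - 3*A/7 + 2*A²/7 (G(A) = A + (-4/7 - 5*A/7 - 5*A/7 + A²/7 + A*A/7) = A + (-4/7 - 5*A/7 - 5*A/7 + A²/7 + A²/7) = A + (-4/7 - 10*A/7 + 2*A²/7) = -4/7 - 3*A/7 + 2*A²/7)
G(t)/205 = (-4/7 - 3/7*11 + (2/7)*11²)/205 = (-4/7 - 33/7 + (2/7)*121)/205 = (-4/7 - 33/7 + 242/7)/205 = (1/205)*(205/7) = ⅐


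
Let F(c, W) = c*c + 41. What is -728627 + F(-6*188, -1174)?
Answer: 543798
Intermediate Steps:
F(c, W) = 41 + c**2 (F(c, W) = c**2 + 41 = 41 + c**2)
-728627 + F(-6*188, -1174) = -728627 + (41 + (-6*188)**2) = -728627 + (41 + (-1128)**2) = -728627 + (41 + 1272384) = -728627 + 1272425 = 543798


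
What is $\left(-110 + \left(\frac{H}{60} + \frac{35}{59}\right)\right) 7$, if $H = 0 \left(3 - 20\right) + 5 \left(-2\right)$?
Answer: $- \frac{271523}{354} \approx -767.01$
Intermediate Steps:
$H = -10$ ($H = 0 \left(3 - 20\right) - 10 = 0 \left(-17\right) - 10 = 0 - 10 = -10$)
$\left(-110 + \left(\frac{H}{60} + \frac{35}{59}\right)\right) 7 = \left(-110 + \left(- \frac{10}{60} + \frac{35}{59}\right)\right) 7 = \left(-110 + \left(\left(-10\right) \frac{1}{60} + 35 \cdot \frac{1}{59}\right)\right) 7 = \left(-110 + \left(- \frac{1}{6} + \frac{35}{59}\right)\right) 7 = \left(-110 + \frac{151}{354}\right) 7 = \left(- \frac{38789}{354}\right) 7 = - \frac{271523}{354}$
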